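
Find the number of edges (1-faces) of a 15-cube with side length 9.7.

f_1(15-cube) = (15 choose 1) · 2^14 = 245760.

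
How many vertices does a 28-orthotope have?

Number of vertices = 2^28 = 268435456.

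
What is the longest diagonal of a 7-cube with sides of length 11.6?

d = √(11.6² + 11.6² + ... + 11.6²) [7 terms] = √(7·11.6²) = 11.6√7 ≈ 30.6907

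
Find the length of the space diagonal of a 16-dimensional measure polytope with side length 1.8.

d = √(1.8² + 1.8² + ... + 1.8²) [16 terms] = √(16·1.8²) = 1.8√16 = 7.2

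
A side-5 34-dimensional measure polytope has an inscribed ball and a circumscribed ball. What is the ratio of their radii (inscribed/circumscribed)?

r_in = 5/2 (half the side); r_out = 5√34/2 (half the diagonal). Ratio = 1/√34 ≈ 0.171499.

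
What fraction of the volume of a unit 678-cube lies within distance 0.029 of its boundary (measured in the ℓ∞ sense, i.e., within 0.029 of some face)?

The inner cube has side 1-2·0.029 = 0.942 and volume (0.942)^678 ≈ 2.55e-18, so the shell holds 1 - 2.55e-18 of the volume.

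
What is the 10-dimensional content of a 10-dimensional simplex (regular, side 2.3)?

Volume = 2.3^10 · √(11/2^10) / 10! ≈ 0.000118321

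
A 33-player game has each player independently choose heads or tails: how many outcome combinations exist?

Number of vertices = 2^33 = 8589934592.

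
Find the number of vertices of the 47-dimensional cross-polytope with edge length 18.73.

The 47-dimensional cross-polytope has 2n = 2·47 = 94 vertices.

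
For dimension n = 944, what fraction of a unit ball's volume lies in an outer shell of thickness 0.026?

1 - (1-0.026)^944 ≈ 1 - 1.584e-11 ≈ (100 - 1.58e-09)%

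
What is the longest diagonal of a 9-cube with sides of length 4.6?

d = √(4.6² + 4.6² + ... + 4.6²) [9 terms] = √(9·4.6²) = 4.6√9 = 13.8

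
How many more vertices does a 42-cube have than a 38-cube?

The 42-cube has 2^42 = 4398046511104 vertices. The 38-cube has 2^38 = 274877906944 vertices. Difference: 4398046511104 - 274877906944 = 4123168604160.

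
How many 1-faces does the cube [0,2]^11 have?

Each of the 2^11 = 2048 vertices has degree 11; total edges = 11·2^11/2 = 11264.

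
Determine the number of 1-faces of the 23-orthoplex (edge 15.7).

Each 1-face is the convex hull of 2 vertices, one chosen as ±e_i from each of 2 distinct axes: 2^2·C(23,2) = 1012.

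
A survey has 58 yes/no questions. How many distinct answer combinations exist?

Number of vertices = 2^58 = 288230376151711744.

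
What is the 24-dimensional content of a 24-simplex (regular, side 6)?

V = (6^24 / 24!) · √((24+1) / 2^24) ≈ 9.32254e-09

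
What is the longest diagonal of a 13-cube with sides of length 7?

Diagonal = √13 · 7 ≈ 25.2389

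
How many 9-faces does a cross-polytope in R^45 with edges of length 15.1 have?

Each 9-face is the convex hull of 10 vertices, one chosen as ±e_i from each of 10 distinct axes: 2^10·C(45,10) = 3266751780864.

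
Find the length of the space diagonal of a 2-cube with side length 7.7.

Diagonal = √2 · 7.7 ≈ 10.8894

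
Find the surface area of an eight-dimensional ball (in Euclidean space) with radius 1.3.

S = n·V_n(r)/r = 8·V_8(1.3)/1.3 (volume-to-surface relation), giving 203.743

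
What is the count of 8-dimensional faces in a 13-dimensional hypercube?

Choose 8 of 13 axes to span the face (C(13,8) = 1287 ways), then fix each of the remaining 5 coordinates at one of its two extreme values (2^5 = 32 ways): 1287·32 = 41184.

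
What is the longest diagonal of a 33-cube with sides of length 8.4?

Diagonal = √33 · 8.4 ≈ 48.2543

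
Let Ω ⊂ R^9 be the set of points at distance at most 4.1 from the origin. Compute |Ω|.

V_9(4.1) = π^(9/2) · (4.1)^9 / Γ(9/2 + 1) ≈ 1.07987e+06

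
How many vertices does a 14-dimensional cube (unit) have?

An n-cube has 2^n vertices; for n = 14 that is 2^14 = 16384.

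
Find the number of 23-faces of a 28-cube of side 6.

f_23(28-cube) = (28 choose 23) · 2^5 = 3144960.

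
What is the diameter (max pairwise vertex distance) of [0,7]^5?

||(7,7,...,7)|| = √(5)·7 ≈ 15.6525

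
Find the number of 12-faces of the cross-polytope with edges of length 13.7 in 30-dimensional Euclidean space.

An n-cross-polytope has 2^(k+1)·C(n,k+1) k-faces. Here 2^13·C(30,13) = 8192·119759850 = 981072691200.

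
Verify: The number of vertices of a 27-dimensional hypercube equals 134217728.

True. The 27-cube has 2^27 = 134217728 vertices.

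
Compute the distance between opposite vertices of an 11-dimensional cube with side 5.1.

||(5.1,5.1,...,5.1)|| = √(11)·5.1 ≈ 16.9148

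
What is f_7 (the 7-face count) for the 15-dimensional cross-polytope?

Each 7-face is the convex hull of 8 vertices, one chosen as ±e_i from each of 8 distinct axes: 2^8·C(15,8) = 1647360.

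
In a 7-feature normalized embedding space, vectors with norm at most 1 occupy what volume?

Volume = π^{7/2}·(1)^7/Γ(9/2) = 16·π^3/105 ≈ 4.72477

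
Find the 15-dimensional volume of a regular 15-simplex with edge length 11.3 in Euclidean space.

Volume = 11.3^15 · √(16/2^15) / 15! ≈ 105.685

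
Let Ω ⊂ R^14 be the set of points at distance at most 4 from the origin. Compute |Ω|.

The n-ball volume is π^(n/2)·r^n/Γ(n/2+1). With n=14, r=4: V = 16777216·π^7/315 ≈ 1.60864e+08.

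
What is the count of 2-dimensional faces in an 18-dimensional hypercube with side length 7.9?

Number of 2-faces = C(18,2) · 2^(18-2) = 153 · 65536 = 10027008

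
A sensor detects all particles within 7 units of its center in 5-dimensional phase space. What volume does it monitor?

V_5(7) = π^(5/2) · (7)^5 / Γ(5/2 + 1) = 134456·π^2/15 ≈ 88468.5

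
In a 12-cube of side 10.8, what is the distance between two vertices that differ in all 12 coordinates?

||(10.8,10.8,...,10.8)|| = √(12)·10.8 ≈ 37.4123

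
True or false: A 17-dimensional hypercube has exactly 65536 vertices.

False. The 17-cube has 2^17 = 131072 vertices.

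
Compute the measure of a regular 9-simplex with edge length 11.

V = (11^9 / 9!) · √((9+1) / 2^9) ≈ 908.105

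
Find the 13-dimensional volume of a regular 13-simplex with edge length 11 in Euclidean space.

V_13 = √(14) · 11^13 / (13! · 2^(13/2)) ≈ 229.189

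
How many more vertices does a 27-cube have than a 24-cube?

The 27-cube has 2^27 = 134217728 vertices. The 24-cube has 2^24 = 16777216 vertices. Difference: 134217728 - 16777216 = 117440512.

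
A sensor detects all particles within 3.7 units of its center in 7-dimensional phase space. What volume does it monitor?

V_7(3.7) = π^(7/2) · (3.7)^7 / Γ(7/2 + 1) ≈ 44853.1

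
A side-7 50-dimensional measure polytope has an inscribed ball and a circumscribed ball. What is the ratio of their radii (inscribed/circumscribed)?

For an n-cube of any side s, the inradius is s/2 and the circumradius is s√n/2, so the ratio is 1/√50 ≈ 0.141421.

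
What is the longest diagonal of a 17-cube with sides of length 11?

d = √(11² + 11² + ... + 11²) [17 terms] = √(17·11²) = 11√17 ≈ 45.3542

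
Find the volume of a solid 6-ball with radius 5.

The n-ball volume is π^(n/2)·r^n/Γ(n/2+1). With n=6, r=5: V = 15625·π^3/6 ≈ 80745.5.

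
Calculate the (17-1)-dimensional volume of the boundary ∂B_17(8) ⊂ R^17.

The surface area of an n-ball is 2π^(n/2) r^(n-1) / Γ(n/2). For n=17, r=8: 144115188075855872·π^8/2027025 ≈ 6.74605e+14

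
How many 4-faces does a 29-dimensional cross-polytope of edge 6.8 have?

An n-cross-polytope has 2^(k+1)·C(n,k+1) k-faces. Here 2^5·C(29,5) = 32·118755 = 3800160.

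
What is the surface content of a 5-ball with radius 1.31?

The surface area of an n-ball is 2π^(n/2) r^(n-1) / Γ(n/2). For n=5, r=1.31: 77.5093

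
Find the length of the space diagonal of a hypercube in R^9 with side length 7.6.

||(7.6,7.6,...,7.6)|| = √(9)·7.6 = 22.8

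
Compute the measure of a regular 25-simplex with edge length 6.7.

Volume = 6.7^25 · √(26/2^25) / 25! ≈ 2.54587e-08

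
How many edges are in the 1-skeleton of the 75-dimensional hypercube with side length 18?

The 75-cube has n·2^(n-1) = 75·2^74 = 75·18889465931478580854784 = 1416709944860893564108800 edges.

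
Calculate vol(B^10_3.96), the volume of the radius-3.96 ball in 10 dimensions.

V_10(3.96) = π^(10/2) · (3.96)^10 / Γ(10/2 + 1) ≈ 2.41835e+06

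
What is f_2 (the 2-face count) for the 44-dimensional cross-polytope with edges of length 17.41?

f_2(44-orthoplex) = 2^3 · (44 choose 3) = 105952.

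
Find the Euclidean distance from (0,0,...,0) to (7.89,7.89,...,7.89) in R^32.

||(7.89,7.89,...,7.89)|| = √(32)·7.89 ≈ 44.6326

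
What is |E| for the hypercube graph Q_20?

Number of 1-faces = C(20,1)·2^(20-1) = 20·524288 = 10485760.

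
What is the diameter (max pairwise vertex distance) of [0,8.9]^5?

||(8.9,8.9,...,8.9)|| = √(5)·8.9 ≈ 19.901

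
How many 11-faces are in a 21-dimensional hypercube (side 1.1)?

An n-cube has C(n,k)·2^(n-k) k-faces. Here C(21,11)·2^10 = 352716·1024 = 361181184.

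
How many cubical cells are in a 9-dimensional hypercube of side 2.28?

Number of 3-faces = C(9,3) · 2^(9-3) = 84 · 64 = 5376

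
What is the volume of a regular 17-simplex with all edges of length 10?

V = (10^17 / 17!) · √((17+1) / 2^17) ≈ 3.29468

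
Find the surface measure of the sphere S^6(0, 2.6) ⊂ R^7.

|∂B_7(2.6)| ≈ 10216.9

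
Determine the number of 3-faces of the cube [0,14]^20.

f_3(20-cube) = (20 choose 3) · 2^17 = 149422080.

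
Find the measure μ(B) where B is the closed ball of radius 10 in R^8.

The n-ball volume is π^(n/2)·r^n/Γ(n/2+1). With n=8, r=10: V = 12500000·π^4/3 ≈ 4.05871e+08.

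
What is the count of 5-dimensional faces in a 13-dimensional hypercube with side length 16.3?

Number of 5-faces = C(13,5) · 2^(13-5) = 1287 · 256 = 329472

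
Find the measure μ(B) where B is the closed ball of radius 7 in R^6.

Volume = π^{6/2}·(7)^6/Γ(4) = 117649·π^3/6 ≈ 607976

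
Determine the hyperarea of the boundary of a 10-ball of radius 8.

The surface area of an n-ball is 2π^(n/2) r^(n-1) / Γ(n/2). For n=10, r=8: 33554432·π^5/3 ≈ 3.42277e+09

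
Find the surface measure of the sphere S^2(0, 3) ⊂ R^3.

|∂B_3(3)| = 4πr² = 4π·(3)² ≈ 113.097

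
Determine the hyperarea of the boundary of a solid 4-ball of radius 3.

The surface area of an n-ball is 2π^(n/2) r^(n-1) / Γ(n/2). For n=4, r=3: 54·π^2 ≈ 532.959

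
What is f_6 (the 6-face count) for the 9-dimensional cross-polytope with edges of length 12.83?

An n-cross-polytope has 2^(k+1)·C(n,k+1) k-faces. Here 2^7·C(9,7) = 128·36 = 4608.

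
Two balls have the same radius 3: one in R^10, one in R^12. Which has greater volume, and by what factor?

V_10(3) ≈ 150585, V_12(3) ≈ 709613. The 12-ball is larger by a factor of 4.712.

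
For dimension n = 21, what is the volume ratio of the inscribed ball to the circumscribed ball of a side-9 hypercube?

Volume scales as r^n, and r_in/r_out = 1/√21, giving (1/√21)^21 ≈ 1.30827e-14.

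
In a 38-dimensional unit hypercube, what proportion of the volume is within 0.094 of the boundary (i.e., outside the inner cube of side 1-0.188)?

1 - (1 - 2·0.094)^38 = 1 - 0.812^38 ≈ 0.999634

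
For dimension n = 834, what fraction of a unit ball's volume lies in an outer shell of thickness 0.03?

1 - (1-0.03)^834 ≈ 1 - 9.282e-12 ≈ (100 - 9.28e-10)%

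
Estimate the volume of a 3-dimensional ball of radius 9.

V = 972·π ≈ 3053.63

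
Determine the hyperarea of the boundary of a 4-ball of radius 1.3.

S = n·V_n(r)/r = 4·V_4(1.3)/1.3 (volume-to-surface relation), giving 43.367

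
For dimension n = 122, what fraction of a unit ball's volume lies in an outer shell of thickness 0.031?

1 - (1-0.031)^122 ≈ 0.978546 ≈ 97.85%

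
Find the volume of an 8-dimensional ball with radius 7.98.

The n-ball volume is π^(n/2)·r^n/Γ(n/2+1). With n=8, r=7.98: V ≈ 6.67439e+07.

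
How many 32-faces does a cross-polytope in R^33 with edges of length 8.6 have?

f_32(33-orthoplex) = 2^33 · (33 choose 33) = 8589934592.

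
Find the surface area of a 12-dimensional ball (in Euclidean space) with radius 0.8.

S = n·V_n(r)/r = 12·V_12(0.8)/0.8 (volume-to-surface relation), giving 1.37638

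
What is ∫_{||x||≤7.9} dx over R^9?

V_9(7.9) = π^(9/2) · (7.9)^9 / Γ(9/2 + 1) ≈ 3.95332e+08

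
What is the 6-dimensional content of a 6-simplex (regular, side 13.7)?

For a regular n-simplex with edge a, V = (a^n / n!)·√((n+1)/2^n). With a=13.7, n=6: V ≈ 3037.04.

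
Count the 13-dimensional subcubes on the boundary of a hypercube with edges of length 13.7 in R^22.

Number of 13-faces = C(22,13) · 2^(22-13) = 497420 · 512 = 254679040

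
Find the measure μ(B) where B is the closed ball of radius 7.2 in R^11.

Volume = π^{11/2}·(7.2)^11/Γ(13/2) ≈ 5.07881e+09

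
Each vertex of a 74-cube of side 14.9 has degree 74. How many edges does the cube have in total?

Number of 1-faces = C(74,1)·2^(74-1) = 74·9444732965739290427392 = 698910239464707491627008.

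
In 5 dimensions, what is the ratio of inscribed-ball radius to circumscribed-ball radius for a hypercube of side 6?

For an n-cube of any side s, the inradius is s/2 and the circumradius is s√n/2, so the ratio is 1/√5 ≈ 0.447214.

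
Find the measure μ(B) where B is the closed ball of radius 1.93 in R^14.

The n-ball volume is π^(n/2)·r^n/Γ(n/2+1). With n=14, r=1.93: V ≈ 5962.4.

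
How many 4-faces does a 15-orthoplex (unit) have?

f_4(15-orthoplex) = 2^5 · (15 choose 5) = 96096.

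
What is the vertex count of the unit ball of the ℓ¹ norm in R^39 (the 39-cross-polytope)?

An n-cross-polytope has 2n vertices; here n = 39, giving 78.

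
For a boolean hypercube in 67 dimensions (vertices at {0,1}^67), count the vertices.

The 67-cube has 2^67 = 147573952589676412928 vertices.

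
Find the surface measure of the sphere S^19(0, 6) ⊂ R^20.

S = n·V_n(r)/r = 20·V_20(6)/6 (volume-to-surface relation), giving 117546246144·π^10/35 ≈ 3.14514e+14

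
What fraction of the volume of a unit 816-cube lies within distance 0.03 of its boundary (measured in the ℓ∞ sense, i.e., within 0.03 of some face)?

The inner cube has side 1-2·0.03 = 0.94 and volume (0.94)^816 ≈ 1.181e-22, so the shell holds 1 - 1.181e-22 of the volume.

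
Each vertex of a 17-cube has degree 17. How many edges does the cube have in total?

The 17-cube has n·2^(n-1) = 17·2^16 = 17·65536 = 1114112 edges.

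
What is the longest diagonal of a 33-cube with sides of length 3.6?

Diagonal = √33 · 3.6 ≈ 20.6804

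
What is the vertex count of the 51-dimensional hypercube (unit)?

Number of vertices = 2^51 = 2251799813685248.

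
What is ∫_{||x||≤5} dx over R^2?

The n-ball volume is π^(n/2)·r^n/Γ(n/2+1). With n=2, r=5: V = 25·π ≈ 78.5398.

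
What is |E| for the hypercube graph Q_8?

Number of 1-faces = C(8,1)·2^(8-1) = 8·128 = 1024.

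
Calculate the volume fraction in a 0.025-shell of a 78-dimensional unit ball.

Shell fraction = 1 - (1-0.025)^78 ≈ 0.861209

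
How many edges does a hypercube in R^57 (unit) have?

Each of the 2^57 = 144115188075855872 vertices has degree 57; total edges = 57·2^57/2 = 4107282860161892352.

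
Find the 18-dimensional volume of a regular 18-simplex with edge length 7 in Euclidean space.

Volume = 7^18 · √(19/2^18) / 18! ≈ 0.00216536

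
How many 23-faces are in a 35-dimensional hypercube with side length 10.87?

f_23(35-cube) = (35 choose 23) · 2^12 = 3417914572800.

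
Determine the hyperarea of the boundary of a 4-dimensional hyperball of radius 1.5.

S_4(1.5) = 2·π^(4/2)·(1.5)^3 / Γ(4/2) = 27·π^2/4 ≈ 66.6198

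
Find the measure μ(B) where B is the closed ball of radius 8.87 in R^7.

Volume = π^{7/2}·(8.87)^7/Γ(9/2) ≈ 2.04101e+07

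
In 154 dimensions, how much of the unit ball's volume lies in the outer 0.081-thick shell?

V(inner)/V(outer) = ((1-0.081)/1)^154 ≈ 2.242e-06, so the shell fraction is 0.9999977582.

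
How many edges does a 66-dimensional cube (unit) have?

Each of the 2^66 = 73786976294838206464 vertices has degree 66; total edges = 66·2^66/2 = 2434970217729660813312.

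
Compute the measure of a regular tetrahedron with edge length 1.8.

Volume = (√2/12) · 1.8³ = 0.687308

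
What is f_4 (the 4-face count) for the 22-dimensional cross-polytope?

An n-cross-polytope has 2^(k+1)·C(n,k+1) k-faces. Here 2^5·C(22,5) = 32·26334 = 842688.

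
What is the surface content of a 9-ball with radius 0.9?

The surface area of an n-ball is 2π^(n/2) r^(n-1) / Γ(n/2). For n=9, r=0.9: 12.7791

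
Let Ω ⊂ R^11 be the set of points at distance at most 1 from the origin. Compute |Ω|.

The n-ball volume is π^(n/2)·r^n/Γ(n/2+1). With n=11, r=1: V = 64·π^5/10395 ≈ 1.8841.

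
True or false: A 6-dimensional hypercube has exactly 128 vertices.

False. The 6-cube has 2^6 = 64 vertices.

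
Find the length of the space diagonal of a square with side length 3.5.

||(3.5,3.5,...,3.5)|| = √(2)·3.5 ≈ 4.94975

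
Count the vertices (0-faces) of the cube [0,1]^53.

An n-cube has 2^n vertices; for n = 53 that is 2^53 = 9007199254740992.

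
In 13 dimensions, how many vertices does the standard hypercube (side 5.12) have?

Each vertex is a binary string of length 13, so there are 2^13 = 8192.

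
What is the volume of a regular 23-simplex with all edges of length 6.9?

V = (6.9^23 / 23!) · √((23+1) / 2^23) ≈ 1.28616e-06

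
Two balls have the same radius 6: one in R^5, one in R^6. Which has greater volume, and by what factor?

V_5(6) ≈ 40931.2, V_6(6) ≈ 241105. The 6-ball is larger by a factor of 5.89.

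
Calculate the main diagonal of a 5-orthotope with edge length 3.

Diagonal = √5 · 3 ≈ 6.7082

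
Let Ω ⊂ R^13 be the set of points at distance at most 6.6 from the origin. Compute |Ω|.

V_13(6.6) = π^(13/2) · (6.6)^13 / Γ(13/2 + 1) ≈ 4.10594e+10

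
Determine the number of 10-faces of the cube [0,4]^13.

f_10(13-cube) = (13 choose 10) · 2^3 = 2288.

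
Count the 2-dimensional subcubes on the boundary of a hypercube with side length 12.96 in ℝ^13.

An n-cube has C(n,k)·2^(n-k) k-faces. Here C(13,2)·2^11 = 78·2048 = 159744.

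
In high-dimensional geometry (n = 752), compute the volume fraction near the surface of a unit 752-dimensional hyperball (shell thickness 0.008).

1 - (1-0.008)^752 ≈ 0.997619 ≈ 99.76%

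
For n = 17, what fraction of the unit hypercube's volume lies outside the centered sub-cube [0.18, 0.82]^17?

Shell fraction = 1 - (1-0.36)^17 ≈ 0.999493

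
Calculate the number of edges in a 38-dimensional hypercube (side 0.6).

The 38-cube has n·2^(n-1) = 38·2^37 = 38·137438953472 = 5222680231936 edges.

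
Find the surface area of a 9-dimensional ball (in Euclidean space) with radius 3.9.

The surface area of an n-ball is 2π^(n/2) r^(n-1) / Γ(n/2). For n=9, r=3.9: 1.58883e+06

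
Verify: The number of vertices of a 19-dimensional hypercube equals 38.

False. The 19-cube has 2^19 = 524288 vertices.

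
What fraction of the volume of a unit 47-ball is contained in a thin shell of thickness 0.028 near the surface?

1 - (1-0.028)^47 ≈ 0.736783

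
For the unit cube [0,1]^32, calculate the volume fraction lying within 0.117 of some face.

Shell fraction = 1 - (1-0.234)^32 ≈ 0.999803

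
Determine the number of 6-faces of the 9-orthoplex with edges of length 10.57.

An n-cross-polytope has 2^(k+1)·C(n,k+1) k-faces. Here 2^7·C(9,7) = 128·36 = 4608.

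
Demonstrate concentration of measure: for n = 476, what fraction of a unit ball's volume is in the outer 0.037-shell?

1 - (1-0.037)^476 ≈ 0.9999999839 ≈ 99.999998%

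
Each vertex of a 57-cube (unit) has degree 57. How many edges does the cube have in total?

An n-cube has n·2^(n-1) edges. With n = 57: 57·72057594037927936 = 4107282860161892352.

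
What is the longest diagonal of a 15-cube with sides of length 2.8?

Diagonal = √15 · 2.8 ≈ 10.8444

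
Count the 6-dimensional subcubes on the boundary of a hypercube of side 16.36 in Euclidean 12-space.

Number of 6-faces = C(12,6) · 2^(12-6) = 924 · 64 = 59136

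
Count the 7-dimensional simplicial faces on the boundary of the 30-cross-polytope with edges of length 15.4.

Each 7-face is the convex hull of 8 vertices, one chosen as ±e_i from each of 8 distinct axes: 2^8·C(30,8) = 1498348800.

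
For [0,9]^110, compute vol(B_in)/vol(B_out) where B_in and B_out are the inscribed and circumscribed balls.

Volume scales as r^n, and r_in/r_out = 1/√110, giving (1/√110)^110 ≈ 5.28935e-113.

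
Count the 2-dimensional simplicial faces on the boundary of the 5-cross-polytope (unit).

Each 2-face is the convex hull of 3 vertices, one chosen as ±e_i from each of 3 distinct axes: 2^3·C(5,3) = 80.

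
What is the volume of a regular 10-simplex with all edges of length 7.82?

Volume = 7.82^10 · √(11/2^10) / 10! ≈ 24.4259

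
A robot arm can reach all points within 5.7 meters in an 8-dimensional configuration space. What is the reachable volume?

The n-ball volume is π^(n/2)·r^n/Γ(n/2+1). With n=8, r=5.7: V ≈ 4.52259e+06.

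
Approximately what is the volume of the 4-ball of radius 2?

V_4(2) = π^(4/2) · (2)^4 / Γ(4/2 + 1) = 8·π^2 ≈ 78.9568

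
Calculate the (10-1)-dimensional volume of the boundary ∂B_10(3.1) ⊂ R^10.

|∂B_10(3.1)| ≈ 674254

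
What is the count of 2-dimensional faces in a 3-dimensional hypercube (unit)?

Number of 2-faces = C(3,2) · 2^(3-2) = 3 · 2 = 6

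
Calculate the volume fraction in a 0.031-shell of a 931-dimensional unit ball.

1 - (1-0.031)^931 ≈ 1 - 1.851e-13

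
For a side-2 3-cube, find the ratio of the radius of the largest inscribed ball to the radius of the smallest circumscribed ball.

Ratio = (s/2)/(s√3/2) = 3^(-1/2) ≈ 0.57735.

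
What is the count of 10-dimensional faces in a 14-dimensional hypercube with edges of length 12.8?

f_10(14-cube) = (14 choose 10) · 2^4 = 16016.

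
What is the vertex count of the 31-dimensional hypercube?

The 31-cube has 2^31 = 2147483648 vertices.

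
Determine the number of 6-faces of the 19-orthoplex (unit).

Number of 6-faces = 2^(6+1) · C(19,6+1) = 128 · 50388 = 6449664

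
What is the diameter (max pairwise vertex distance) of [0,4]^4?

d = √(4² + 4² + ... + 4²) [4 terms] = √(4·4²) = 4√4 = 8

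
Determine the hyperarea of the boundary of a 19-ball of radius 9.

S = n·V_n(r)/r = 19·V_19(9)/9 (volume-to-surface relation), giving 1897492673384285184·π^9/425425 ≈ 1.32955e+17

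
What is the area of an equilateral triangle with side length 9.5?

Area = (√3/4) · 9.5² = 39.0794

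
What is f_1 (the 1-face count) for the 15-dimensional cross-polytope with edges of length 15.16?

Each 1-face is the convex hull of 2 vertices, one chosen as ±e_i from each of 2 distinct axes: 2^2·C(15,2) = 420.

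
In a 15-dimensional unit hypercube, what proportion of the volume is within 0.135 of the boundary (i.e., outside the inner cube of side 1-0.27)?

1 - (1 - 2·0.135)^15 = 1 - 0.73^15 ≈ 0.991091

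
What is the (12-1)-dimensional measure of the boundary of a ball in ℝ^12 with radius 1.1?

S = n·V_n(r)/r = 12·V_12(1.1)/1.1 (volume-to-surface relation), giving 45.7159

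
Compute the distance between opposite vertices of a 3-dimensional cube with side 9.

Diagonal = √3 · 9 ≈ 15.5885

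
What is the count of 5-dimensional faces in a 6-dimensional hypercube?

An n-cube has C(n,k)·2^(n-k) k-faces. Here C(6,5)·2^1 = 6·2 = 12.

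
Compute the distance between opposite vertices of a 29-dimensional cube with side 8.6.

||(8.6,8.6,...,8.6)|| = √(29)·8.6 ≈ 46.3124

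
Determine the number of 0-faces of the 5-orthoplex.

An n-cross-polytope has 2^(k+1)·C(n,k+1) k-faces. Here 2^1·C(5,1) = 2·5 = 10.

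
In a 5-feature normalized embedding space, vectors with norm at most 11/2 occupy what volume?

The n-ball volume is π^(n/2)·r^n/Γ(n/2+1). With n=5, r=11/2: V = 161051·π^2/60 ≈ 26491.8.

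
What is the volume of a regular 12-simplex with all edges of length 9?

Volume = 9^12 · √(13/2^12) / 12! ≈ 33.2173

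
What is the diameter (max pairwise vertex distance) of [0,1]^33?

The space diagonal of an n-cube of side s is s√n. Here 1·√33 ≈ 5.74456.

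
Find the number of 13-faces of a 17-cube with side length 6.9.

f_13(17-cube) = (17 choose 13) · 2^4 = 38080.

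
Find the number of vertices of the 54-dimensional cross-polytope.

An n-cross-polytope has 2n vertices; here n = 54, giving 108.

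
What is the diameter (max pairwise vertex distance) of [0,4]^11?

d = √(4² + 4² + ... + 4²) [11 terms] = √(11·4²) = 4√11 ≈ 13.2665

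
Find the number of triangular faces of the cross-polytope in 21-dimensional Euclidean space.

Each 2-face is the convex hull of 3 vertices, one chosen as ±e_i from each of 3 distinct axes: 2^3·C(21,3) = 10640.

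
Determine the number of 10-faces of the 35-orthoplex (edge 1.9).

An n-cross-polytope has 2^(k+1)·C(n,k+1) k-faces. Here 2^11·C(35,11) = 2048·417225900 = 854478643200.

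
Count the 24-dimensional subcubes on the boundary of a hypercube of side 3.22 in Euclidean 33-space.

Number of 24-faces = C(33,24) · 2^(33-24) = 38567100 · 512 = 19746355200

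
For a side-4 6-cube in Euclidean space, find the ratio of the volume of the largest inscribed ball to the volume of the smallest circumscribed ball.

V_in / V_out = (r_in/r_out)^6 = (1/√6)^6 = 6^(-6/2) ≈ 0.00462963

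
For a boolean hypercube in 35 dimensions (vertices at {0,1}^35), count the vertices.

Each vertex is a binary string of length 35, so there are 2^35 = 34359738368.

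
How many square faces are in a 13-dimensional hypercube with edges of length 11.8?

An n-cube has C(n,k)·2^(n-k) k-faces. Here C(13,2)·2^11 = 78·2048 = 159744.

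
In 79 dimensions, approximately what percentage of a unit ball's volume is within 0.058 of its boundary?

1 - (1-0.058)^79 ≈ 0.991087 ≈ 99.11%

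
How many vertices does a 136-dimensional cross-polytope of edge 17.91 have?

The 136-dimensional cross-polytope has 2n = 2·136 = 272 vertices.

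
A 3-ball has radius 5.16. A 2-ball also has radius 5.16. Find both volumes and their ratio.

V_3(5.16) ≈ 575.49. V_2(5.16) ≈ 83.6468. Ratio V_3/V_2 ≈ 6.88.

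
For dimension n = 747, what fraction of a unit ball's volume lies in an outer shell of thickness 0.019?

1 - (1-0.019)^747 ≈ 0.9999994019 ≈ 99.999940%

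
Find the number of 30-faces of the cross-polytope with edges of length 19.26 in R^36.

An n-cross-polytope has 2^(k+1)·C(n,k+1) k-faces. Here 2^31·C(36,31) = 2147483648·376992 = 809584155426816.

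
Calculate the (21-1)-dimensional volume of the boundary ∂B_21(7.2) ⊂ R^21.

S = n·V_n(r)/r = 21·V_21(7.2)/7.2 (volume-to-surface relation), giving 4.10598e+16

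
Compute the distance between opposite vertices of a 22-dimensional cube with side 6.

d = √(6² + 6² + ... + 6²) [22 terms] = √(22·6²) = 6√22 ≈ 28.1425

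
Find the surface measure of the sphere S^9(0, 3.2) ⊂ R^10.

The surface area of an n-ball is 2π^(n/2) r^(n-1) / Γ(n/2). For n=10, r=3.2: 897259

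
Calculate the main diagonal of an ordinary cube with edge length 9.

The space diagonal of an n-cube of side s is s√n. Here 9·√3 ≈ 15.5885.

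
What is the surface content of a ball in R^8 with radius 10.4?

|∂B_8(10.4)| ≈ 4.27279e+08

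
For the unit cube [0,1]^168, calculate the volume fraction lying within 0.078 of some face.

Shell fraction = 1 - (1-0.156)^168 ≈ 1 - 4.222e-13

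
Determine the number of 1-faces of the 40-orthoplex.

f_1(40-orthoplex) = 2^2 · (40 choose 2) = 3120.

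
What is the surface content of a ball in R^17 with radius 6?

S = n·V_n(r)/r = 17·V_17(6)/6 (volume-to-surface relation), giving 17832200896512·π^8/25025 ≈ 6.76129e+12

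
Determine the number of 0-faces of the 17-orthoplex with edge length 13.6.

An n-cross-polytope has 2^(k+1)·C(n,k+1) k-faces. Here 2^1·C(17,1) = 2·17 = 34.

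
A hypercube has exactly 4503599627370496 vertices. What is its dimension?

2^n = 4503599627370496 ⇒ n = log_2(4503599627370496) = 52.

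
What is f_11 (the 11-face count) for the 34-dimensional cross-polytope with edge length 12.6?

f_11(34-orthoplex) = 2^12 · (34 choose 12) = 2246058147840.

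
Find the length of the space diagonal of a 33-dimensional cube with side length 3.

The space diagonal of an n-cube of side s is s√n. Here 3·√33 ≈ 17.2337.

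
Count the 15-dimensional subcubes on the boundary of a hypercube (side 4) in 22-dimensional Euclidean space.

f_15(22-cube) = (22 choose 15) · 2^7 = 21829632.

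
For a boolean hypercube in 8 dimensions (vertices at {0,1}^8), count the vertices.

An n-cube has 2^n vertices; for n = 8 that is 2^8 = 256.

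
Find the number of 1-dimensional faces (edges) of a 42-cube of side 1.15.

Number of 1-faces = C(42,1)·2^(42-1) = 42·2199023255552 = 92358976733184.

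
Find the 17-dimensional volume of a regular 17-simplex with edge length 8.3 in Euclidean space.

V = (8.3^17 / 17!) · √((17+1) / 2^17) ≈ 0.13872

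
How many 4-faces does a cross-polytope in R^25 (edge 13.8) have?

Number of 4-faces = 2^(4+1) · C(25,4+1) = 32 · 53130 = 1700160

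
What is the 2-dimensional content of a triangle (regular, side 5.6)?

Area = (√3/4) · 5.6² = 13.5793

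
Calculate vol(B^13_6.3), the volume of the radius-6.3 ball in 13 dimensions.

The n-ball volume is π^(n/2)·r^n/Γ(n/2+1). With n=13, r=6.3: V ≈ 2.24269e+10.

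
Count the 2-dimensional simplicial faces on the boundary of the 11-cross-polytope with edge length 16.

An n-cross-polytope has 2^(k+1)·C(n,k+1) k-faces. Here 2^3·C(11,3) = 8·165 = 1320.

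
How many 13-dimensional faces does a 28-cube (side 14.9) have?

Choose 13 of 28 axes to span the face (C(28,13) = 37442160 ways), then fix each of the remaining 15 coordinates at one of its two extreme values (2^15 = 32768 ways): 37442160·32768 = 1226904698880.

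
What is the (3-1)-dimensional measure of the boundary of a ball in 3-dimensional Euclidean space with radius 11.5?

S = n·V_n(r)/r = 3·V_3(11.5)/11.5 (volume-to-surface relation), giving 4πr² = 4π·(11.5)² ≈ 1661.9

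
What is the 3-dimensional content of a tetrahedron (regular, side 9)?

Volume = (√2/12) · 9³ = 85.9135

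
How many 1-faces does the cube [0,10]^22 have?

The 22-cube has n·2^(n-1) = 22·2^21 = 22·2097152 = 46137344 edges.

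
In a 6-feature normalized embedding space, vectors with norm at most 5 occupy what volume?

The n-ball volume is π^(n/2)·r^n/Γ(n/2+1). With n=6, r=5: V = 15625·π^3/6 ≈ 80745.5.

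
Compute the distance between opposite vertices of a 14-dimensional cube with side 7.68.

d = √(7.68² + 7.68² + ... + 7.68²) [14 terms] = √(14·7.68²) = 7.68√14 ≈ 28.7359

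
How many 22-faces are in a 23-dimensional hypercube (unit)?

Choose 22 of 23 axes to span the face (C(23,22) = 23 ways), then fix each of the remaining 1 coordinate at one of its two extreme values (2^1 = 2 ways): 23·2 = 46.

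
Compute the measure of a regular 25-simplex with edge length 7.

For a regular n-simplex with edge a, V = (a^n / n!)·√((n+1)/2^n). With a=7, n=25: V ≈ 7.61057e-08.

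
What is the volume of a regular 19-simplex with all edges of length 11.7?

V = (11.7^19 / 19!) · √((19+1) / 2^19) ≈ 10.0269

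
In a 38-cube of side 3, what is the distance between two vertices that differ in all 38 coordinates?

The space diagonal of an n-cube of side s is s√n. Here 3·√38 ≈ 18.4932.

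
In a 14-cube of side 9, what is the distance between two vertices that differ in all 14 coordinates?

Diagonal = √14 · 9 ≈ 33.6749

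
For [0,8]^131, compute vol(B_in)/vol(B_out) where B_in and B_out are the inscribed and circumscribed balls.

Volume scales as r^n, and r_in/r_out = 1/√131, giving (1/√131)^131 ≈ 2.0832e-139.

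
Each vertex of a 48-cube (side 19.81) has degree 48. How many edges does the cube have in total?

Each of the 2^48 = 281474976710656 vertices has degree 48; total edges = 48·2^48/2 = 6755399441055744.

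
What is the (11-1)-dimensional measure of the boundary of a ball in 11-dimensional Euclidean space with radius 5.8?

|∂B_11(5.8)| ≈ 8.92848e+08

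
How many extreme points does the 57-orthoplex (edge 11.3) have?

The vertices are ±e_1, ..., ±e_57, so there are 2·57 = 114.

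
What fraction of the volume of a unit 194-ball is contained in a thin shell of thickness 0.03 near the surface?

V(inner)/V(outer) = ((1-0.03)/1)^194 ≈ 0.002715, so the shell fraction is 0.997285.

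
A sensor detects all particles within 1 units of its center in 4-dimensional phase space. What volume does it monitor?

V = π^2/2 ≈ 4.9348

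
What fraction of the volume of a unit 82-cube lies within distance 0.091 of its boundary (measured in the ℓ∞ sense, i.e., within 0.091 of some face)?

Shell fraction = 1 - (1-0.182)^82 ≈ 0.9999999299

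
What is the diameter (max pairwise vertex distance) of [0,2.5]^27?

Diagonal = √27 · 2.5 ≈ 12.9904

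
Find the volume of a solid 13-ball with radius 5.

The n-ball volume is π^(n/2)·r^n/Γ(n/2+1). With n=13, r=5: V = 31250000000·π^6/27027 ≈ 1.11161e+09.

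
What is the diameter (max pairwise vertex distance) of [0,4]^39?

The space diagonal of an n-cube of side s is s√n. Here 4·√39 ≈ 24.98.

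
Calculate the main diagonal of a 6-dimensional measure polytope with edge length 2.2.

||(2.2,2.2,...,2.2)|| = √(6)·2.2 ≈ 5.38888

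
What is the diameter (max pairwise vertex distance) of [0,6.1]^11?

||(6.1,6.1,...,6.1)|| = √(11)·6.1 ≈ 20.2314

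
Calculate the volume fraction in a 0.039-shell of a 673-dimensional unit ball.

V(inner)/V(outer) = ((1-0.039)/1)^673 ≈ 2.36e-12, so the shell fraction is 1 - 2.36e-12.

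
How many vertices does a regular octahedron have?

The vertices are ±e_1, ..., ±e_3, so there are 2·3 = 6.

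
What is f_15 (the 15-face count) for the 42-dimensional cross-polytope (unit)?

f_15(42-orthoplex) = 2^16 · (42 choose 16) = 10912381114908672.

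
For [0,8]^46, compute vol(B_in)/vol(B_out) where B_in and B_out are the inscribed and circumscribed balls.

The radii are 8/2 and 8√46/2, so the volume ratio is (1/√46)^46 = 46^{-46/2} ≈ 5.70913e-39.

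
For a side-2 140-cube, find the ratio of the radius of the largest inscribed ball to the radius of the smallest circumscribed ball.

r_in / r_out = (2/2) / (2√140/2) = 1/√140 ≈ 0.0845154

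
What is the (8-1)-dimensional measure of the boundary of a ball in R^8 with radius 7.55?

S_8(7.55) = 2·π^(8/2)·(7.55)^7 / Γ(8/2) ≈ 4.54053e+07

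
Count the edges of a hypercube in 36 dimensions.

Each of the 2^36 = 68719476736 vertices has degree 36; total edges = 36·2^36/2 = 1236950581248.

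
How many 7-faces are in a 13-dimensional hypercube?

f_7(13-cube) = (13 choose 7) · 2^6 = 109824.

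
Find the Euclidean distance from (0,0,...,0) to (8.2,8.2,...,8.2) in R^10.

d = √(8.2² + 8.2² + ... + 8.2²) [10 terms] = √(10·8.2²) = 8.2√10 ≈ 25.9307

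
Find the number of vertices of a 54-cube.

Number of vertices = 2^54 = 18014398509481984.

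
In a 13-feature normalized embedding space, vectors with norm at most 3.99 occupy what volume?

Volume = π^{13/2}·(3.99)^13/Γ(15/2) ≈ 5.91547e+07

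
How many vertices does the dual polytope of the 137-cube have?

The vertices are ±e_1, ..., ±e_137, so there are 2·137 = 274.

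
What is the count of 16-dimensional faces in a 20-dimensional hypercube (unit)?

Number of 16-faces = C(20,16) · 2^(20-16) = 4845 · 16 = 77520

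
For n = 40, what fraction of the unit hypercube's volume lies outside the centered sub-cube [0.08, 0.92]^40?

Shell fraction = 1 - (1-0.16)^40 ≈ 0.999064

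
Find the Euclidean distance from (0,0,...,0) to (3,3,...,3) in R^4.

The space diagonal of an n-cube of side s is s√n. Here 3·√4 = 6.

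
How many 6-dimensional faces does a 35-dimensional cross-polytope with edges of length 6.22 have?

f_6(35-orthoplex) = 2^7 · (35 choose 7) = 860738560.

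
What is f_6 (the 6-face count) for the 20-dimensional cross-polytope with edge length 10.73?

Each 6-face is the convex hull of 7 vertices, one chosen as ±e_i from each of 7 distinct axes: 2^7·C(20,7) = 9922560.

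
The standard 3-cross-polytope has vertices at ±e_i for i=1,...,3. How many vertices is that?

An n-cross-polytope has 2n vertices; here n = 3, giving 6.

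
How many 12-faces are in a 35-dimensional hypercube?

Number of 12-faces = C(35,12) · 2^(35-12) = 834451800 · 8388608 = 6999889045094400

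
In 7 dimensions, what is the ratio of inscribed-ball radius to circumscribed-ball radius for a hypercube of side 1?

For an n-cube of any side s, the inradius is s/2 and the circumradius is s√n/2, so the ratio is 1/√7 ≈ 0.377964.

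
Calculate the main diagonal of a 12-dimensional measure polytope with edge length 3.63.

d = √(3.63² + 3.63² + ... + 3.63²) [12 terms] = √(12·3.63²) = 3.63√12 ≈ 12.5747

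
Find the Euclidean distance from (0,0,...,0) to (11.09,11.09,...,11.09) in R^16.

Diagonal = √16 · 11.09 = 44.36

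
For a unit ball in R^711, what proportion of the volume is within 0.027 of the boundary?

1 - (1-0.027)^711 ≈ 0.9999999965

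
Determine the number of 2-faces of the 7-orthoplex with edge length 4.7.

Each 2-face is the convex hull of 3 vertices, one chosen as ±e_i from each of 3 distinct axes: 2^3·C(7,3) = 280.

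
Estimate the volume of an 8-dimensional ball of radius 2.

Volume = π^{8/2}·(2)^8/Γ(5) = 32·π^4/3 ≈ 1039.03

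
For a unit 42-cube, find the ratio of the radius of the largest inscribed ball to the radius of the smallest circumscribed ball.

Ratio = (s/2)/(s√42/2) = 42^(-1/2) ≈ 0.154303.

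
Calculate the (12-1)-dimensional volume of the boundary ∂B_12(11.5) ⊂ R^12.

The surface area of an n-ball is 2π^(n/2) r^(n-1) / Γ(n/2). For n=12, r=11.5: 952809757913927·π^6/122880 ≈ 7.4546e+12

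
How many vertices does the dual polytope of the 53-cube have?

Number of vertices = 2n = 106.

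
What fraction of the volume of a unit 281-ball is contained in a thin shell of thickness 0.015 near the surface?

Shell fraction = 1 - (1-0.015)^281 ≈ 0.985692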